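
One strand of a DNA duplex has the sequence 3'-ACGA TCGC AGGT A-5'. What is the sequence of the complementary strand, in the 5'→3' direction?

5'-TGCTAGCGTCCAT-3'

The strand is given 3'→5', so its complement runs 5'→3' in the same left-to-right order: pair each base A↔T, G↔C.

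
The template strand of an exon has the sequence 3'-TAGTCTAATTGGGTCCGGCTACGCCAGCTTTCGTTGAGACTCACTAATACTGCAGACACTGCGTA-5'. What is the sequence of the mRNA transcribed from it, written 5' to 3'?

5'-AUCAGAUUAACCCAGGCCGAUGCGGUCGAAAGCAACUCUGAGUGAUUAUGACGUCUGUGACGCAU-3'

Reading the template 3'→5' as shown, RNA polymerase pairs each base (A→U, T→A, G↔C) to build mRNA 5'→3' directly.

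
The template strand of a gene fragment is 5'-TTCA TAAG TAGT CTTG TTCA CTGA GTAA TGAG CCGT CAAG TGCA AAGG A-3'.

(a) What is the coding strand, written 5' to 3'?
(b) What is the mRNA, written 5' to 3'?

(a) The coding strand is the reverse complement of the template: complement AAGTATTCATCAGAACAAGTGACTCATTACTCGGCAGTTCACGTTTCCT, then reverse.
(b) mRNA has the coding-strand sequence with T→U.

(a) 5'-TCCTTTGCACTTGACGGCTCATTACTCAGTGAACAAGACTACTTATGAA-3'
(b) 5'-UCCUUUGCACUUGACGGCUCAUUACUCAGUGAACAAGACUACUUAUGAA-3'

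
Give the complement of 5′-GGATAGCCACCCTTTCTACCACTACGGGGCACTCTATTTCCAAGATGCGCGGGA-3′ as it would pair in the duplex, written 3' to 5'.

3′-CCTATCGGTGGGAAAGATGGTGATGCCCCGTGAGATAAAGGTTCTACGCGCCCT-5′

Base-pairing A↔T, G↔C gives the complement. The complementary strand is antiparallel, so paired with a 5'→3' strand it runs 3'→5'.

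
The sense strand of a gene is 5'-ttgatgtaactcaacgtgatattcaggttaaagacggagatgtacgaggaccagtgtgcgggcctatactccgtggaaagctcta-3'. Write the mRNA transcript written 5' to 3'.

5'-UUGAUGUAACUCAACGUGAUAUUCAGGUUAAAGACGGAGAUGUACGAGGACCAGUGUGCGGGCCUAUACUCCGUGGAAAGCUCUA-3'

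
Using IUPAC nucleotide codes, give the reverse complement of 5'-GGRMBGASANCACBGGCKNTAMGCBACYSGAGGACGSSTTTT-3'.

5'-AAAASSCGTCCTCSRGTVGCKTANMGCCVGTGNTSTCVKYCC-3'

Standard pairs A↔T, G↔C; ambiguity codes pair R↔Y, M↔K, S↔S, B↔V, N↔N. Complement (CCYKVCTSTNGTGVCCGMNATKCGVTGRSCTCCTGCSSAAAA), then reverse for 5'→3'.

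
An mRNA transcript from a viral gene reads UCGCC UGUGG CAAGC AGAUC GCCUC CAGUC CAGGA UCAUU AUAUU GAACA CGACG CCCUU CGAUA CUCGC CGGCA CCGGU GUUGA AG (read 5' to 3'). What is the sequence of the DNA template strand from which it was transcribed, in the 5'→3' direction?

Replace U with T to get the coding DNA strand: TCGCCTGTGGCAAGCAGATCGCCTCCAGTCCAGGATCATTATATTGAACACGACGCCCTTCGATACTCGCCGGCACCGGTGTTGAAG. The template strand is its reverse complement (complement AGCGGACACCGTTCGTCTAGCGGAGGTCAGGTCCTAGTAATATAACTTGTGCTGCGGGAAGCTATGAGCGGCCGTGGCCACAACTTC, then reverse).

5'-CTTCAACACCGGTGCCGGCGAGTATCGAAGGGCGTCGTGTTCAATATAATGATCCTGGACTGGAGGCGATCTGCTTGCCACAGGCGA-3'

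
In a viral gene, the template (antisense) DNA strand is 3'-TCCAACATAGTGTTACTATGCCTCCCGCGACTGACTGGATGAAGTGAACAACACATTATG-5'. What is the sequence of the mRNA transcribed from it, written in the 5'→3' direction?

Reading the template 3'→5' as shown, RNA polymerase pairs each base (A→U, T→A, G↔C) to build mRNA 5'→3' directly.

5'-AGGUUGUAUCACAAUGAUACGGAGGGCGCUGACUGACCUACUUCACUUGUUGUGUAAUAC-3'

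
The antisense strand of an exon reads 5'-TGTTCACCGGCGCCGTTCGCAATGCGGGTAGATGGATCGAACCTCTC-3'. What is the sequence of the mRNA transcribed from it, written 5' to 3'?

RNA polymerase reads the template 3'→5' and synthesizes mRNA 5'→3' by base-pairing (A→U, T→A, G↔C). The complement of the template is ACAAGTGGCCGCGGCAAGCGTTACGCCCATCTACCTAGCTTGGAGAG; antiparallel, so 5'→3' the coding strand is GAGAGGTTCGATCCATCTACCCGCATTGCGAACGGCGCCGGTGAACA. Replace T with U for the mRNA.

5'-GAGAGGUUCGAUCCAUCUACCCGCAUUGCGAACGGCGCCGGUGAACA-3'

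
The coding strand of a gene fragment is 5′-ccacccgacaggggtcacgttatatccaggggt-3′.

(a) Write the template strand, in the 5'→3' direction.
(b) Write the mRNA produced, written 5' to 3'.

(a) The template strand is the reverse complement of the coding strand: complement GGTGGGCTGTCCCCAGTGCAATATAGGTCCCCA, then reverse.
(b) mRNA matches the coding strand with T→U.

(a) 5'-ACCCCTGGATATAACGTGACCCCTGTCGGGTGG-3'
(b) 5'-CCACCCGACAGGGGUCACGUUAUAUCCAGGGGU-3'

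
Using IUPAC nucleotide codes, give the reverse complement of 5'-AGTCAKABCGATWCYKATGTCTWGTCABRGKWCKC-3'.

5′-GMGWMCYVTGACWAGACATMRGWATCGVTMTGACT-3′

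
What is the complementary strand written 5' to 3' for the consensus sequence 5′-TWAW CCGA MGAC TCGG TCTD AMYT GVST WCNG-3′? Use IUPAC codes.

5'-CNGWASBCARKTHAGACCGAGTCKTCGGWTWA-3'

Standard pairs A↔T, G↔C; ambiguity codes pair Y↔R, M↔K, W↔W, S↔S, D↔H, V↔B, N↔N. Complement (AWTWGGCTKCTGAGCCAGAHTKRACBSAWGNC), then reverse for 5'→3'.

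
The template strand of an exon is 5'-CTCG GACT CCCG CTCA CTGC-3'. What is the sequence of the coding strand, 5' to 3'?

The coding strand is complementary and antiparallel to the template: take the complement (A↔T, G↔C) and reverse.

5′-GCAGTGAGCGGGAGTCCGAG-3′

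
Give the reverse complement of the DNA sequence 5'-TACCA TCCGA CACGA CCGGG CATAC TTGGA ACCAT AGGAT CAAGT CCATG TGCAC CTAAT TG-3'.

5'-CAATTAGGTGCACATGGACTTGATCCTATGGTTCCAAGTATGCCCGGTCGTGTCGGATGGTA-3'

Reading the sequence 3'→5' and pairing each base (A↔T, G↔C) gives the reverse complement directly.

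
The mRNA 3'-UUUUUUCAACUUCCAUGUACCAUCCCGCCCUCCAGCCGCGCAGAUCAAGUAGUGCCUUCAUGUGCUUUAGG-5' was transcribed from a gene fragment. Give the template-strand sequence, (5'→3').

5'-AAAAAAGTTGAAGGTACATGGTAGGGCGGGAGGTCGGCGCGTCTAGTTCATCACGGAAGTACACGAAATCC-3'

Written 5'→3' the mRNA is GGAUUUCGUGUACUUCCGUGAUGAACUAGACGCGCCGACCUCCCGCCCUACCAUGUACCUUCAACUUUUUU, so the coding DNA strand is GGATTTCGTGTACTTCCGTGATGAACTAGACGCGCCGACCTCCCGCCCTACCATGTACCTTCAACTTTTTT. The template is its reverse complement.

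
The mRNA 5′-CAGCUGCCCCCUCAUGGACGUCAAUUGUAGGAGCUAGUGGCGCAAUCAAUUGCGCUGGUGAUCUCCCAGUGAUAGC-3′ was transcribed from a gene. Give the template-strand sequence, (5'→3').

Replace U with T to get the coding DNA strand: CAGCTGCCCCCTCATGGACGTCAATTGTAGGAGCTAGTGGCGCAATCAATTGCGCTGGTGATCTCCCAGTGATAGC. The template strand is its reverse complement (complement GTCGACGGGGGAGTACCTGCAGTTAACATCCTCGATCACCGCGTTAGTTAACGCGACCACTAGAGGGTCACTATCG, then reverse).

5'-GCTATCACTGGGAGATCACCAGCGCAATTGATTGCGCCACTAGCTCCTACAATTGACGTCCATGAGGGGGCAGCTG-3'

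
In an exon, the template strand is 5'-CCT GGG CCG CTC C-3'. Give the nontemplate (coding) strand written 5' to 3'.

The coding strand is complementary and antiparallel to the template: take the complement (A↔T, G↔C) and reverse.

5'-GGAGCGGCCCAGG-3'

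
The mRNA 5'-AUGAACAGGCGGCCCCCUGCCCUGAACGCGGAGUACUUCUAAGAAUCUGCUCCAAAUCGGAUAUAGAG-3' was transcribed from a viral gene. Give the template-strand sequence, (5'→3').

Replace U with T to get the coding DNA strand: ATGAACAGGCGGCCCCCTGCCCTGAACGCGGAGTACTTCTAAGAATCTGCTCCAAATCGGATATAGAG. The template strand is its reverse complement (complement TACTTGTCCGCCGGGGGACGGGACTTGCGCCTCATGAAGATTCTTAGACGAGGTTTAGCCTATATCTC, then reverse).

5'-CTCTATATCCGATTTGGAGCAGATTCTTAGAAGTACTCCGCGTTCAGGGCAGGGGGCCGCCTGTTCAT-3'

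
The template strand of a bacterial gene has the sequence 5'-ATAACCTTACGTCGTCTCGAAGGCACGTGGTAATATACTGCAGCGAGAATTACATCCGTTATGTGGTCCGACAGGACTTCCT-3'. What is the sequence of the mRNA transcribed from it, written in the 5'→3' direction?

5'-AGGAAGUCCUGUCGGACCACAUAACGGAUGUAAUUCUCGCUGCAGUAUAUUACCACGUGCCUUCGAGACGACGUAAGGUUAU-3'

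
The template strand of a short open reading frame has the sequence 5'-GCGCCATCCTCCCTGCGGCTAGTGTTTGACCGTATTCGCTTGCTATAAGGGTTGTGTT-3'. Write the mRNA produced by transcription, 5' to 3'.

RNA polymerase reads the template 3'→5' and synthesizes mRNA 5'→3' by base-pairing (A→U, T→A, G↔C). The complement of the template is CGCGGTAGGAGGGACGCCGATCACAAACTGGCATAAGCGAACGATATTCCCAACACAA; antiparallel, so 5'→3' the coding strand is AACACAACCCTTATAGCAAGCGAATACGGTCAAACACTAGCCGCAGGGAGGATGGCGC. Replace T with U for the mRNA.

5'-AACACAACCCUUAUAGCAAGCGAAUACGGUCAAACACUAGCCGCAGGGAGGAUGGCGC-3'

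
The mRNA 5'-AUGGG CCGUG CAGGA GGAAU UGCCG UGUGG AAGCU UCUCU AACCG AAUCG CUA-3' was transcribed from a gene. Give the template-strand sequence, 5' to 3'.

Replace U with T to get the coding DNA strand: ATGGGCCGTGCAGGAGGAATTGCCGTGTGGAAGCTTCTCTAACCGAATCGCTA. The template strand is its reverse complement (complement TACCCGGCACGTCCTCCTTAACGGCACACCTTCGAAGAGATTGGCTTAGCGAT, then reverse).

5′-TAGCGATTCGGTTAGAGAAGCTTCCACACGGCAATTCCTCCTGCACGGCCCAT-3′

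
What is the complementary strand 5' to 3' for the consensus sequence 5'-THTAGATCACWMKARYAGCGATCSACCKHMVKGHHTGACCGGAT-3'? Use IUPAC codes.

Standard pairs A↔T, G↔C; ambiguity codes pair R↔Y, M↔K, W↔W, S↔S, H↔D, V↔B. Complement (ADATCTAGTGWKMTYRTCGCTAGSTGGMDKBMCDDACTGGCCTA), then reverse for 5'→3'.

5'-ATCCGGTCADDCMBKDMGGTSGATCGCTRYTMKWGTGATCTADA-3'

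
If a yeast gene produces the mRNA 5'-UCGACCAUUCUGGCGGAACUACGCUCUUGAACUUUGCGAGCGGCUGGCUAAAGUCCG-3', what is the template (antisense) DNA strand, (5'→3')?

5'-CGGACTTTAGCCAGCCGCTCGCAAAGTTCAAGAGCGTAGTTCCGCCAGAATGGTCGA-3'

Replace U with T to get the coding DNA strand: TCGACCATTCTGGCGGAACTACGCTCTTGAACTTTGCGAGCGGCTGGCTAAAGTCCG. The template strand is its reverse complement (complement AGCTGGTAAGACCGCCTTGATGCGAGAACTTGAAACGCTCGCCGACCGATTTCAGGC, then reverse).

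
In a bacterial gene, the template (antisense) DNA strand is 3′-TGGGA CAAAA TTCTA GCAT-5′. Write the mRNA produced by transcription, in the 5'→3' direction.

Reading the template 3'→5' as shown, RNA polymerase pairs each base (A→U, T→A, G↔C) to build mRNA 5'→3' directly.

5'-ACCCUGUUUUAAGAUCGUA-3'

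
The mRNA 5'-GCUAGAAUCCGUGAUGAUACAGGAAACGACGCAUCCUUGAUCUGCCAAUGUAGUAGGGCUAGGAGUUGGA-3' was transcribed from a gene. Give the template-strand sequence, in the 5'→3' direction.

5'-TCCAACTCCTAGCCCTACTACATTGGCAGATCAAGGATGCGTCGTTTCCTGTATCATCACGGATTCTAGC-3'

Replace U with T to get the coding DNA strand: GCTAGAATCCGTGATGATACAGGAAACGACGCATCCTTGATCTGCCAATGTAGTAGGGCTAGGAGTTGGA. The template strand is its reverse complement (complement CGATCTTAGGCACTACTATGTCCTTTGCTGCGTAGGAACTAGACGGTTACATCATCCCGATCCTCAACCT, then reverse).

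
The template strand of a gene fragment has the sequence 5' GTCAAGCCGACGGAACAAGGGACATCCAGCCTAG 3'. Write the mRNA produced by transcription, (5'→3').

5'-CUAGGCUGGAUGUCCCUUGUUCCGUCGGCUUGAC-3'

RNA polymerase reads the template 3'→5' and synthesizes mRNA 5'→3' by base-pairing (A→U, T→A, G↔C). The complement of the template is CAGTTCGGCTGCCTTGTTCCCTGTAGGTCGGATC; antiparallel, so 5'→3' the coding strand is CTAGGCTGGATGTCCCTTGTTCCGTCGGCTTGAC. Replace T with U for the mRNA.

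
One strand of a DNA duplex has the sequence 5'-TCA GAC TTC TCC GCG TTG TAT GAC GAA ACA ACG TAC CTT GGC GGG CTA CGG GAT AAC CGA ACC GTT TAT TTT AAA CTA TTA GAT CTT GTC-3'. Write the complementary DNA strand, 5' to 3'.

Pairing A↔T and G↔C gives AGTCTGAAGAGGCGCAACATACTGCTTTGTTGCATGGAACCGCCCGATGCCCTATTGGCTTGGCAAATAAAATTTGATAATCTAGAACAG, running 3'→5'. Reverse for the 5'→3' convention.

5'-GACAAGATCTAATAGTTTAAAATAAACGGTTCGGTTATCCCGTAGCCCGCCAAGGTACGTTGTTTCGTCATACAACGCGGAGAAGTCTGA-3'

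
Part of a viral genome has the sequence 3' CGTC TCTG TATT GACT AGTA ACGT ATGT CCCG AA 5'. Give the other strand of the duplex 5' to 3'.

5'-GCAGAGACATAACTGATCATTGCATACAGGGCTT-3'

The strand is given 3'→5', so its complement runs 5'→3' in the same left-to-right order: pair each base A↔T, G↔C.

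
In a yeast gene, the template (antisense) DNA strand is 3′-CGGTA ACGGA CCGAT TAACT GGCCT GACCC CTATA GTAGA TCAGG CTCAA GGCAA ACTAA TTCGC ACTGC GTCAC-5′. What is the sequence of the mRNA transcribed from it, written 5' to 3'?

5'-GCCAUUGCCUGGCUAAUUGACCGGACUGGGGAUAUCAUCUAGUCCGAGUUCCGUUUGAUUAAGCGUGACGCAGUG-3'

Reading the template 3'→5' as shown, RNA polymerase pairs each base (A→U, T→A, G↔C) to build mRNA 5'→3' directly.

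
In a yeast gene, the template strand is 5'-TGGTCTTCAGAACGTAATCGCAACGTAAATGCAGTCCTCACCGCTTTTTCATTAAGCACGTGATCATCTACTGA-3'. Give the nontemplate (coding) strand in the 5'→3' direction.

The coding strand is complementary and antiparallel to the template: take the complement (A↔T, G↔C) and reverse.

5'-TCAGTAGATGATCACGTGCTTAATGAAAAAGCGGTGAGGACTGCATTTACGTTGCGATTACGTTCTGAAGACCA-3'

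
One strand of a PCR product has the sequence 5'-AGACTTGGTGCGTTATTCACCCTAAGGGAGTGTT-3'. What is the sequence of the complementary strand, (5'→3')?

5'-AACACTCCCTTAGGGTGAATAACGCACCAAGTCT-3'

Pairing A↔T and G↔C gives TCTGAACCACGCAATAAGTGGGATTCCCTCACAA, running 3'→5'. Reverse for the 5'→3' convention.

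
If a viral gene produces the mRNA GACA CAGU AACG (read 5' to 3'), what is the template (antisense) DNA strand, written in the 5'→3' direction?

Replace U with T to get the coding DNA strand: GACACAGTAACG. The template strand is its reverse complement (complement CTGTGTCATTGC, then reverse).

5'-CGTTACTGTGTC-3'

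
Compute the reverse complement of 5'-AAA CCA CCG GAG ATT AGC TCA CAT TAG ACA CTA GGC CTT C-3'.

5'-GAAGGCCTAGTGTCTAATGTGAGCTAATCTCCGGTGGTTT-3'

Reading the sequence 3'→5' and pairing each base (A↔T, G↔C) gives the reverse complement directly.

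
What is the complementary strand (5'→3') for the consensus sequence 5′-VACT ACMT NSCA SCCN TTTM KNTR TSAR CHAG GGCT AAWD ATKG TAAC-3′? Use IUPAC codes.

Standard pairs A↔T, G↔C; ambiguity codes pair R↔Y, M↔K, W↔W, S↔S, D↔H, V↔B, N↔N. Complement (BTGATGKANSGTSGGNAAAKMNAYASTYGDTCCCGATTWHTAMCATTG), then reverse for 5'→3'.

5'-GTTACMATHWTTAGCCCTDGYTSAYANMKAAANGGSTGSNAKGTAGTB-3'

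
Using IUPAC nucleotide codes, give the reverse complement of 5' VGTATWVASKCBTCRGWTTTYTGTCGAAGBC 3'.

5′-GVCTTCGACARAAAWCYGAVGMSTBWATACB-3′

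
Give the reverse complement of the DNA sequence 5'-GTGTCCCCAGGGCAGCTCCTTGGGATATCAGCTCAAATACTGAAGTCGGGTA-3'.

5′-TACCCGACTTCAGTATTTGAGCTGATATCCCAAGGAGCTGCCCTGGGGACAC-3′

Complement each base (A↔T, G↔C): CACAGGGGTCCCGTCGAGGAACCCTATAGTCGAGTTTATGACTTCAGCCCAT. Then reverse.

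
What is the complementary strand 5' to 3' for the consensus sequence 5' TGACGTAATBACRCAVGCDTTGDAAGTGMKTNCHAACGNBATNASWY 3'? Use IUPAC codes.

Standard pairs A↔T, G↔C; ambiguity codes pair R↔Y, M↔K, W↔W, S↔S, B↔V, D↔H, N↔N. Complement (ACTGCATTAVTGYGTBCGHAACHTTCACKMANGDTTGCNVTANTSWR), then reverse for 5'→3'.

5'-RWSTNATVNCGTTDGNAMKCACTTHCAAHGCBTGYGTVATTACGTCA-3'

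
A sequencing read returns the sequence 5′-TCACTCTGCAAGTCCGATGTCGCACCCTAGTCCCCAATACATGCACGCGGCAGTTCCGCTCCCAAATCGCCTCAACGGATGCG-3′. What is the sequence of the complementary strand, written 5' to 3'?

The complement of TCACTCTGCAAGTCCGATGTCGCACCCTAGTCCCCAATACATGCACGCGGCAGTTCCGCTCCCAAATCGCCTCAACGGATGCG is AGTGAGACGTTCAGGCTACAGCGTGGGATCAGGGGTTATGTACGTGCGCCGTCAAGGCGAGGGTTTAGCGGAGTTGCCTACGC (A↔T, G↔C). DNA strands are antiparallel, so the complementary strand runs 3'→5'; reversing gives the 5'→3' form.

5'-CGCATCCGTTGAGGCGATTTGGGAGCGGAACTGCCGCGTGCATGTATTGGGGACTAGGGTGCGACATCGGACTTGCAGAGTGA-3'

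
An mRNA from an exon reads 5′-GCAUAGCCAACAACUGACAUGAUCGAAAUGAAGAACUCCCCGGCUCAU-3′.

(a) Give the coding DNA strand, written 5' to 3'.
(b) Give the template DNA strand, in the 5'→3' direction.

(a) The coding strand matches the mRNA with U→T.
(b) The template strand is the reverse complement of the coding strand.

(a) 5'-GCATAGCCAACAACTGACATGATCGAAATGAAGAACTCCCCGGCTCAT-3'
(b) 5'-ATGAGCCGGGGAGTTCTTCATTTCGATCATGTCAGTTGTTGGCTATGC-3'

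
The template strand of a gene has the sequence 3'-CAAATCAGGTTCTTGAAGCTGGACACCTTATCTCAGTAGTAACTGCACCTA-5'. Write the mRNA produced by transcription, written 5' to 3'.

Reading the template 3'→5' as shown, RNA polymerase pairs each base (A→U, T→A, G↔C) to build mRNA 5'→3' directly.

5'-GUUUAGUCCAAGAACUUCGACCUGUGGAAUAGAGUCAUCAUUGACGUGGAU-3'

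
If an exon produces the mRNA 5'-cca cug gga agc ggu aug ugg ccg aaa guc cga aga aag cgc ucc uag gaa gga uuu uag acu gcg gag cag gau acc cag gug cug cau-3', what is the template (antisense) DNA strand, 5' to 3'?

Replace U with T to get the coding DNA strand: CCACTGGGAAGCGGTATGTGGCCGAAAGTCCGAAGAAAGCGCTCCTAGGAAGGATTTTAGACTGCGGAGCAGGATACCCAGGTGCTGCAT. The template strand is its reverse complement (complement GGTGACCCTTCGCCATACACCGGCTTTCAGGCTTCTTTCGCGAGGATCCTTCCTAAAATCTGACGCCTCGTCCTATGGGTCCACGACGTA, then reverse).

5'-ATGCAGCACCTGGGTATCCTGCTCCGCAGTCTAAAATCCTTCCTAGGAGCGCTTTCTTCGGACTTTCGGCCACATACCGCTTCCCAGTGG-3'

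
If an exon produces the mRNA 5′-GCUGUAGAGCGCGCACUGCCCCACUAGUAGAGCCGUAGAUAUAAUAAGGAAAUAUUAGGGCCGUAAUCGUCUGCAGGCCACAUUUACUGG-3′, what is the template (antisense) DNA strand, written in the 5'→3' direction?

Replace U with T to get the coding DNA strand: GCTGTAGAGCGCGCACTGCCCCACTAGTAGAGCCGTAGATATAATAAGGAAATATTAGGGCCGTAATCGTCTGCAGGCCACATTTACTGG. The template strand is its reverse complement (complement CGACATCTCGCGCGTGACGGGGTGATCATCTCGGCATCTATATTATTCCTTTATAATCCCGGCATTAGCAGACGTCCGGTGTAAATGACC, then reverse).

5′-CCAGTAAATGTGGCCTGCAGACGATTACGGCCCTAATATTTCCTTATTATATCTACGGCTCTACTAGTGGGGCAGTGCGCGCTCTACAGC-3′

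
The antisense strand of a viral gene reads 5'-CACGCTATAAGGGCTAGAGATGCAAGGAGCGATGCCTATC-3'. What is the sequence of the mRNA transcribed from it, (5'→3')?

The mRNA has the sequence of the coding strand (reverse complement of the template) with T→U. Reverse complement of CACGCTATAAGGGCTAGAGATGCAAGGAGCGATGCCTATC is GATAGGCATCGCTCCTTGCATCTCTAGCCCTTATAGCGTG; then T→U.

5'-GAUAGGCAUCGCUCCUUGCAUCUCUAGCCCUUAUAGCGUG-3'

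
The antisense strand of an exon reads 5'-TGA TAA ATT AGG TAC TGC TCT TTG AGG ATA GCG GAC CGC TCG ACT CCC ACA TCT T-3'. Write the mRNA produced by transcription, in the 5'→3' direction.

RNA polymerase reads the template 3'→5' and synthesizes mRNA 5'→3' by base-pairing (A→U, T→A, G↔C). The complement of the template is ACTATTTAATCCATGACGAGAAACTCCTATCGCCTGGCGAGCTGAGGGTGTAGAA; antiparallel, so 5'→3' the coding strand is AAGATGTGGGAGTCGAGCGGTCCGCTATCCTCAAAGAGCAGTACCTAATTTATCA. Replace T with U for the mRNA.

5′-AAGAUGUGGGAGUCGAGCGGUCCGCUAUCCUCAAAGAGCAGUACCUAAUUUAUCA-3′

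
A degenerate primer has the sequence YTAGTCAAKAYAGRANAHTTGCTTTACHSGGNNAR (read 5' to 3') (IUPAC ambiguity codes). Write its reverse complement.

5'-YTNNCCSDGTAAAGCAADTNTYCTRTMTTGACTAR-3'

Standard pairs A↔T, G↔C; ambiguity codes pair R↔Y, K↔M, S↔S, H↔D, N↔N. Complement (RATCAGTTMTRTCYTNTDAACGAAATGDSCCNNTY), then reverse for 5'→3'.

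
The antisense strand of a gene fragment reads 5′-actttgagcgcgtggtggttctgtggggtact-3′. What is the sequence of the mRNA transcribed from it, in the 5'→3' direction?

RNA polymerase reads the template 3'→5' and synthesizes mRNA 5'→3' by base-pairing (A→U, T→A, G↔C). The complement of the template is TGAAACTCGCGCACCACCAAGACACCCCATGA; antiparallel, so 5'→3' the coding strand is AGTACCCCACAGAACCACCACGCGCTCAAAGT. Replace T with U for the mRNA.

5′-AGUACCCCACAGAACCACCACGCGCUCAAAGU-3′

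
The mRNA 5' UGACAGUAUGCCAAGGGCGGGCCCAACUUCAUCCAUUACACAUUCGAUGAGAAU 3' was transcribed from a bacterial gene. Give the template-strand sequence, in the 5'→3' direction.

Replace U with T to get the coding DNA strand: TGACAGTATGCCAAGGGCGGGCCCAACTTCATCCATTACACATTCGATGAGAAT. The template strand is its reverse complement (complement ACTGTCATACGGTTCCCGCCCGGGTTGAAGTAGGTAATGTGTAAGCTACTCTTA, then reverse).

5'-ATTCTCATCGAATGTGTAATGGATGAAGTTGGGCCCGCCCTTGGCATACTGTCA-3'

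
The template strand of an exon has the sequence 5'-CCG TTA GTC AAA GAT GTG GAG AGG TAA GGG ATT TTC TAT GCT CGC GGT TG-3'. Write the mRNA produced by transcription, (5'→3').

RNA polymerase reads the template 3'→5' and synthesizes mRNA 5'→3' by base-pairing (A→U, T→A, G↔C). The complement of the template is GGCAATCAGTTTCTACACCTCTCCATTCCCTAAAAGATACGAGCGCCAAC; antiparallel, so 5'→3' the coding strand is CAACCGCGAGCATAGAAAATCCCTTACCTCTCCACATCTTTGACTAACGG. Replace T with U for the mRNA.

5′-CAACCGCGAGCAUAGAAAAUCCCUUACCUCUCCACAUCUUUGACUAACGG-3′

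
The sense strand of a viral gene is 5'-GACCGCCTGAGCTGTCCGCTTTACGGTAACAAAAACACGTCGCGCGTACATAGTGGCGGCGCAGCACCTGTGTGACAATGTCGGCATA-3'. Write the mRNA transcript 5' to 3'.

mRNA has the coding-strand sequence with U in place of T.

5'-GACCGCCUGAGCUGUCCGCUUUACGGUAACAAAAACACGUCGCGCGUACAUAGUGGCGGCGCAGCACCUGUGUGACAAUGUCGGCAUA-3'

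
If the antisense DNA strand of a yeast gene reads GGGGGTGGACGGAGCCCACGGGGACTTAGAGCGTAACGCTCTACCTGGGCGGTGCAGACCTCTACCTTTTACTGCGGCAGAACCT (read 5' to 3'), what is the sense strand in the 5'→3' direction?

5'-AGGTTCTGCCGCAGTAAAAGGTAGAGGTCTGCACCGCCCAGGTAGAGCGTTACGCTCTAAGTCCCCGTGGGCTCCGTCCACCCCC-3'

The coding strand is complementary and antiparallel to the template: take the complement (A↔T, G↔C) and reverse.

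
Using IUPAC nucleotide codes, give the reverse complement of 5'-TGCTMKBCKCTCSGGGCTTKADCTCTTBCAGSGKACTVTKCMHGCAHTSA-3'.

Standard pairs A↔T, G↔C; ambiguity codes pair M↔K, S↔S, B↔V, D↔H. Complement (ACGAKMVGMGAGSCCCGAAMTHGAGAAVGTCSCMTGABAMGKDCGTDAST), then reverse for 5'→3'.

5'-TSADTGCDKGMABAGTMCSCTGVAAGAGHTMAAGCCCSGAGMGVMKAGCA-3'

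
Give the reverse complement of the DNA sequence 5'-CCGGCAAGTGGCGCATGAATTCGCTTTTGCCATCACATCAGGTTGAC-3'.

Complement each base (A↔T, G↔C): GGCCGTTCACCGCGTACTTAAGCGAAAACGGTAGTGTAGTCCAACTG. Then reverse.

5'-GTCAACCTGATGTGATGGCAAAAGCGAATTCATGCGCCACTTGCCGG-3'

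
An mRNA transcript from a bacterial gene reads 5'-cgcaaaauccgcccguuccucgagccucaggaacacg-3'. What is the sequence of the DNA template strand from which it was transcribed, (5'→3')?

5'-CGTGTTCCTGAGGCTCGAGGAACGGGCGGATTTTGCG-3'

Replace U with T to get the coding DNA strand: CGCAAAATCCGCCCGTTCCTCGAGCCTCAGGAACACG. The template strand is its reverse complement (complement GCGTTTTAGGCGGGCAAGGAGCTCGGAGTCCTTGTGC, then reverse).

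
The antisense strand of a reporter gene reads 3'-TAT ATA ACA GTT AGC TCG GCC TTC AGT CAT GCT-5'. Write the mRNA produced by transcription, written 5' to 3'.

Reading the template 3'→5' as shown, RNA polymerase pairs each base (A→U, T→A, G↔C) to build mRNA 5'→3' directly.

5'-AUAUAUUGUCAAUCGAGCCGGAAGUCAGUACGA-3'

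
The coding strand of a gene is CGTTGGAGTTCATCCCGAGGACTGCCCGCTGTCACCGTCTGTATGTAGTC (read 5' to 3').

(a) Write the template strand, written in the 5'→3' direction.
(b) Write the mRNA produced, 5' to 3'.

(a) 5'-GACTACATACAGACGGTGACAGCGGGCAGTCCTCGGGATGAACTCCAACG-3'
(b) 5′-CGUUGGAGUUCAUCCCGAGGACUGCCCGCUGUCACCGUCUGUAUGUAGUC-3′

(a) The template strand is the reverse complement of the coding strand: complement GCAACCTCAAGTAGGGCTCCTGACGGGCGACAGTGGCAGACATACATCAG, then reverse.
(b) mRNA matches the coding strand with T→U.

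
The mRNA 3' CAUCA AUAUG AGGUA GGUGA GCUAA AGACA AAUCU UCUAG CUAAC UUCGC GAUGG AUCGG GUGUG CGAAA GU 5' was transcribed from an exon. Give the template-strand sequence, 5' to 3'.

5'-GTAGTTATACTCCATCCACTCGATTTCTGTTTAGAAGATCGATTGAAGCGCTACCTAGCCCACACGCTTTCA-3'

Written 5'→3' the mRNA is UGAAAGCGUGUGGGCUAGGUAGCGCUUCAAUCGAUCUUCUAAACAGAAAUCGAGUGGAUGGAGUAUAACUAC, so the coding DNA strand is TGAAAGCGTGTGGGCTAGGTAGCGCTTCAATCGATCTTCTAAACAGAAATCGAGTGGATGGAGTATAACTAC. The template is its reverse complement.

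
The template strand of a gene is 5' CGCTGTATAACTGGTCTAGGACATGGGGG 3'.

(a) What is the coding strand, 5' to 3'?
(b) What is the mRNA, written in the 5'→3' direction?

(a) The coding strand is the reverse complement of the template: complement GCGACATATTGACCAGATCCTGTACCCCC, then reverse.
(b) mRNA has the coding-strand sequence with T→U.

(a) 5′-CCCCCATGTCCTAGACCAGTTATACAGCG-3′
(b) 5'-CCCCCAUGUCCUAGACCAGUUAUACAGCG-3'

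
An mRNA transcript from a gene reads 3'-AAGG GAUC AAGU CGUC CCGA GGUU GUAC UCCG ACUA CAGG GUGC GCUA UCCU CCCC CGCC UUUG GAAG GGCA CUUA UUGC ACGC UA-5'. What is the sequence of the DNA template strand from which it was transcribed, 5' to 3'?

Written 5'→3' the mRNA is AUCGCACGUUAUUCACGGGAAGGUUUCCGCCCCCUCCUAUCGCGUGGGACAUCAGCCUCAUGUUGGAGCCCUGCUGAACUAGGGAA, so the coding DNA strand is ATCGCACGTTATTCACGGGAAGGTTTCCGCCCCCTCCTATCGCGTGGGACATCAGCCTCATGTTGGAGCCCTGCTGAACTAGGGAA. The template is its reverse complement.

5'-TTCCCTAGTTCAGCAGGGCTCCAACATGAGGCTGATGTCCCACGCGATAGGAGGGGGCGGAAACCTTCCCGTGAATAACGTGCGAT-3'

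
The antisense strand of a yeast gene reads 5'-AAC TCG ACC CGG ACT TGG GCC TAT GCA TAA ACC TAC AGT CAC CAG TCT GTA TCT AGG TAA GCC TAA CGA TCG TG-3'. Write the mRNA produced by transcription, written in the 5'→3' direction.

5'-CACGAUCGUUAGGCUUACCUAGAUACAGACUGGUGACUGUAGGUUUAUGCAUAGGCCCAAGUCCGGGUCGAGUU-3'

The mRNA has the sequence of the coding strand (reverse complement of the template) with T→U. Reverse complement of AACTCGACCCGGACTTGGGCCTATGCATAAACCTACAGTCACCAGTCTGTATCTAGGTAAGCCTAACGATCGTG is CACGATCGTTAGGCTTACCTAGATACAGACTGGTGACTGTAGGTTTATGCATAGGCCCAAGTCCGGGTCGAGTT; then T→U.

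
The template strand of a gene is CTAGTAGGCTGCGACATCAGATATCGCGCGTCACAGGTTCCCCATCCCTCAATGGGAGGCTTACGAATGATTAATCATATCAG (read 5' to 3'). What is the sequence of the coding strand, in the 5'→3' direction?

5'-CTGATATGATTAATCATTCGTAAGCCTCCCATTGAGGGATGGGGAACCTGTGACGCGCGATATCTGATGTCGCAGCCTACTAG-3'

The coding strand is complementary and antiparallel to the template: take the complement (A↔T, G↔C) and reverse.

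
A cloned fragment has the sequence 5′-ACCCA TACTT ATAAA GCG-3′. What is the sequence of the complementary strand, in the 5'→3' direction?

5'-CGCTTTATAAGTATGGGT-3'

The complement of ACCCATACTTATAAAGCG is TGGGTATGAATATTTCGC (A↔T, G↔C). DNA strands are antiparallel, so the complementary strand runs 3'→5'; reversing gives the 5'→3' form.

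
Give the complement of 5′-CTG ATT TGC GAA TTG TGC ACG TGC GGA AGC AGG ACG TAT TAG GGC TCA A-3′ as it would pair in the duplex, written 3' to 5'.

3'-GACTAAACGCTTAACACGTGCACGCCTTCGTCCTGCATAATCCCGAGTT-5'

Base-pairing A↔T, G↔C gives the complement. The complementary strand is antiparallel, so paired with a 5'→3' strand it runs 3'→5'.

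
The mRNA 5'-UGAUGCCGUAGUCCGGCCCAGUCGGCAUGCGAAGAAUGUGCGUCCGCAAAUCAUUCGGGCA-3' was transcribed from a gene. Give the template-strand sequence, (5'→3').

Replace U with T to get the coding DNA strand: TGATGCCGTAGTCCGGCCCAGTCGGCATGCGAAGAATGTGCGTCCGCAAATCATTCGGGCA. The template strand is its reverse complement (complement ACTACGGCATCAGGCCGGGTCAGCCGTACGCTTCTTACACGCAGGCGTTTAGTAAGCCCGT, then reverse).

5'-TGCCCGAATGATTTGCGGACGCACATTCTTCGCATGCCGACTGGGCCGGACTACGGCATCA-3'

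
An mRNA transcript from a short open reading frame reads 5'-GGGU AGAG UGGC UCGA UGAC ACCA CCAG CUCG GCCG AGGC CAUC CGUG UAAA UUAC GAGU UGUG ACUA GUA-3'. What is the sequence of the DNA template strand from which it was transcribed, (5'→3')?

5'-TACTAGTCACAACTCGTAATTTACACGGATGGCCTCGGCCGAGCTGGTGGTGTCATCGAGCCACTCTACCC-3'

Replace U with T to get the coding DNA strand: GGGTAGAGTGGCTCGATGACACCACCAGCTCGGCCGAGGCCATCCGTGTAAATTACGAGTTGTGACTAGTA. The template strand is its reverse complement (complement CCCATCTCACCGAGCTACTGTGGTGGTCGAGCCGGCTCCGGTAGGCACATTTAATGCTCAACACTGATCAT, then reverse).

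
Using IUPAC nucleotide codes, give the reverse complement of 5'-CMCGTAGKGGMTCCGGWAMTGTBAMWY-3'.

Standard pairs A↔T, G↔C; ambiguity codes pair Y↔R, M↔K, W↔W, B↔V. Complement (GKGCATCMCCKAGGCCWTKACAVTKWR), then reverse for 5'→3'.

5'-RWKTVACAKTWCCGGAKCCMCTACGKG-3'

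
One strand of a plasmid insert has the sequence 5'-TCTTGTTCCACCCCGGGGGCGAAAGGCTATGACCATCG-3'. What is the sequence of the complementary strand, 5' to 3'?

Pairing A↔T and G↔C gives AGAACAAGGTGGGGCCCCCGCTTTCCGATACTGGTAGC, running 3'→5'. Reverse for the 5'→3' convention.

5'-CGATGGTCATAGCCTTTCGCCCCCGGGGTGGAACAAGA-3'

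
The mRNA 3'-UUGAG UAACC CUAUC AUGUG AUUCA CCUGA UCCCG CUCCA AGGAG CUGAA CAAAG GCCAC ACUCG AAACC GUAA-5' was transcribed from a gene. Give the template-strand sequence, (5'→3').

5'-AACTCATTGGGATAGTACACTAAGTGGACTAGGGCGAGGTTCCTCGACTTGTTTCCGGTGTGAGCTTTGGCATT-3'

Written 5'→3' the mRNA is AAUGCCAAAGCUCACACCGGAAACAAGUCGAGGAACCUCGCCCUAGUCCACUUAGUGUACUAUCCCAAUGAGUU, so the coding DNA strand is AATGCCAAAGCTCACACCGGAAACAAGTCGAGGAACCTCGCCCTAGTCCACTTAGTGTACTATCCCAATGAGTT. The template is its reverse complement.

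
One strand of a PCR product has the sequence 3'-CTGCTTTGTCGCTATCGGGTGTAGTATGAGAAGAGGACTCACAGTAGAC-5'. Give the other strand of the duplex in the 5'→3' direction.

5'-GACGAAACAGCGATAGCCCACATCATACTCTTCTCCTGAGTGTCATCTG-3'

The strand is given 3'→5', so its complement runs 5'→3' in the same left-to-right order: pair each base A↔T, G↔C.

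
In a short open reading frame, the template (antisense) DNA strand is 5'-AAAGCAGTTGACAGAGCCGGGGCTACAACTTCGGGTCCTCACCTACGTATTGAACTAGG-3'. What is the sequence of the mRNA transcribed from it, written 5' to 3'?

RNA polymerase reads the template 3'→5' and synthesizes mRNA 5'→3' by base-pairing (A→U, T→A, G↔C). The complement of the template is TTTCGTCAACTGTCTCGGCCCCGATGTTGAAGCCCAGGAGTGGATGCATAACTTGATCC; antiparallel, so 5'→3' the coding strand is CCTAGTTCAATACGTAGGTGAGGACCCGAAGTTGTAGCCCCGGCTCTGTCAACTGCTTT. Replace T with U for the mRNA.

5'-CCUAGUUCAAUACGUAGGUGAGGACCCGAAGUUGUAGCCCCGGCUCUGUCAACUGCUUU-3'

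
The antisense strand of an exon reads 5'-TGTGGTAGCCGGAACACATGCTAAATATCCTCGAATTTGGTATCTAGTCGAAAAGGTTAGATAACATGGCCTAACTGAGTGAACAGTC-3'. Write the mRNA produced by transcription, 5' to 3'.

5'-GACUGUUCACUCAGUUAGGCCAUGUUAUCUAACCUUUUCGACUAGAUACCAAAUUCGAGGAUAUUUAGCAUGUGUUCCGGCUACCACA-3'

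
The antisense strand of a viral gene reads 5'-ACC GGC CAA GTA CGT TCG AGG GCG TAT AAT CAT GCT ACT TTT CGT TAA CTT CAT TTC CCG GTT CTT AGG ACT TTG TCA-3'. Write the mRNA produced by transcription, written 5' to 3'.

The mRNA has the sequence of the coding strand (reverse complement of the template) with T→U. Reverse complement of ACCGGCCAAGTACGTTCGAGGGCGTATAATCATGCTACTTTTCGTTAACTTCATTTCCCGGTTCTTAGGACTTTGTCA is TGACAAAGTCCTAAGAACCGGGAAATGAAGTTAACGAAAAGTAGCATGATTATACGCCCTCGAACGTACTTGGCCGGT; then T→U.

5'-UGACAAAGUCCUAAGAACCGGGAAAUGAAGUUAACGAAAAGUAGCAUGAUUAUACGCCCUCGAACGUACUUGGCCGGU-3'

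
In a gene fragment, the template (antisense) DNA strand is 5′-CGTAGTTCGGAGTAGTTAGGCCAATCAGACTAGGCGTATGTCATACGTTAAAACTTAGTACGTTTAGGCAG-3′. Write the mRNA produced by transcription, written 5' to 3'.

The mRNA has the sequence of the coding strand (reverse complement of the template) with T→U. Reverse complement of CGTAGTTCGGAGTAGTTAGGCCAATCAGACTAGGCGTATGTCATACGTTAAAACTTAGTACGTTTAGGCAG is CTGCCTAAACGTACTAAGTTTTAACGTATGACATACGCCTAGTCTGATTGGCCTAACTACTCCGAACTACG; then T→U.

5'-CUGCCUAAACGUACUAAGUUUUAACGUAUGACAUACGCCUAGUCUGAUUGGCCUAACUACUCCGAACUACG-3'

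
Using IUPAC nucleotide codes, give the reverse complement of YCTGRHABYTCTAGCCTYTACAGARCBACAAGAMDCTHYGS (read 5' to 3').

5'-SCRDAGHKTCTTGTVGYTCTGTARAGGCTAGARVTDYCAGR-3'

Standard pairs A↔T, G↔C; ambiguity codes pair R↔Y, M↔K, S↔S, B↔V, D↔H. Complement (RGACYDTVRAGATCGGARATGTCTYGVTGTTCTKHGADRCS), then reverse for 5'→3'.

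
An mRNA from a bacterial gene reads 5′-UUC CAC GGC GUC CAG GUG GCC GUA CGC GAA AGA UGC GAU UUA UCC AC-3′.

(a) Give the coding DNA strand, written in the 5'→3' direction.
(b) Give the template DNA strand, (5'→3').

(a) 5'-TTCCACGGCGTCCAGGTGGCCGTACGCGAAAGATGCGATTTATCCAC-3'
(b) 5'-GTGGATAAATCGCATCTTTCGCGTACGGCCACCTGGACGCCGTGGAA-3'

(a) The coding strand matches the mRNA with U→T.
(b) The template strand is the reverse complement of the coding strand.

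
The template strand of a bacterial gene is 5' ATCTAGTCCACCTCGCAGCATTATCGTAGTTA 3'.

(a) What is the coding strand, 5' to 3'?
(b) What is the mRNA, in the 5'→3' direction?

(a) 5'-TAACTACGATAATGCTGCGAGGTGGACTAGAT-3'
(b) 5'-UAACUACGAUAAUGCUGCGAGGUGGACUAGAU-3'

(a) The coding strand is the reverse complement of the template: complement TAGATCAGGTGGAGCGTCGTAATAGCATCAAT, then reverse.
(b) mRNA has the coding-strand sequence with T→U.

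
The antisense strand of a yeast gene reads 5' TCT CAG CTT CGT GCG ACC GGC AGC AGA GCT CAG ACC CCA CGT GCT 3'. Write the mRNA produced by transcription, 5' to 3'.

5′-AGCACGUGGGGUCUGAGCUCUGCUGCCGGUCGCACGAAGCUGAGA-3′

The mRNA has the sequence of the coding strand (reverse complement of the template) with T→U. Reverse complement of TCTCAGCTTCGTGCGACCGGCAGCAGAGCTCAGACCCCACGTGCT is AGCACGTGGGGTCTGAGCTCTGCTGCCGGTCGCACGAAGCTGAGA; then T→U.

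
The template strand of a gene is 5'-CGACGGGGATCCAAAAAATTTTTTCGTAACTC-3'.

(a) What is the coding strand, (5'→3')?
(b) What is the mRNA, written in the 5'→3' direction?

(a) The coding strand is the reverse complement of the template: complement GCTGCCCCTAGGTTTTTTAAAAAAGCATTGAG, then reverse.
(b) mRNA has the coding-strand sequence with T→U.

(a) 5'-GAGTTACGAAAAAATTTTTTGGATCCCCGTCG-3'
(b) 5'-GAGUUACGAAAAAAUUUUUUGGAUCCCCGUCG-3'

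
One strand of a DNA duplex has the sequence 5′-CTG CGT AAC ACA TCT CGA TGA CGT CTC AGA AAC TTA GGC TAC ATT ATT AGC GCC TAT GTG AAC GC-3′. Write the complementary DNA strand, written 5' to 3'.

5'-GCGTTCACATAGGCGCTAATAATGTAGCCTAAGTTTCTGAGACGTCATCGAGATGTGTTACGCAG-3'

Pairing A↔T and G↔C gives GACGCATTGTGTAGAGCTACTGCAGAGTCTTTGAATCCGATGTAATAATCGCGGATACACTTGCG, running 3'→5'. Reverse for the 5'→3' convention.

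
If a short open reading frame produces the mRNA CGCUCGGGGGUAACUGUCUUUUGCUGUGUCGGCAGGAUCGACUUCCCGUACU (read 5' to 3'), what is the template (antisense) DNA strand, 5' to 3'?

Replace U with T to get the coding DNA strand: CGCTCGGGGGTAACTGTCTTTTGCTGTGTCGGCAGGATCGACTTCCCGTACT. The template strand is its reverse complement (complement GCGAGCCCCCATTGACAGAAAACGACACAGCCGTCCTAGCTGAAGGGCATGA, then reverse).

5'-AGTACGGGAAGTCGATCCTGCCGACACAGCAAAAGACAGTTACCCCCGAGCG-3'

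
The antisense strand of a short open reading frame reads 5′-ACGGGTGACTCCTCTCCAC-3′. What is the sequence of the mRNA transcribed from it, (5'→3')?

5'-GUGGAGAGGAGUCACCCGU-3'

The mRNA has the sequence of the coding strand (reverse complement of the template) with T→U. Reverse complement of ACGGGTGACTCCTCTCCAC is GTGGAGAGGAGTCACCCGT; then T→U.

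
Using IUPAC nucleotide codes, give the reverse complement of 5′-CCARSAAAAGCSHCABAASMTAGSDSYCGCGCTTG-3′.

Standard pairs A↔T, G↔C; ambiguity codes pair R↔Y, M↔K, S↔S, B↔V, D↔H. Complement (GGTYSTTTTCGSDGTVTTSKATCSHSRGCGCGAAC), then reverse for 5'→3'.

5′-CAAGCGCGRSHSCTAKSTTVTGDSGCTTTTSYTGG-3′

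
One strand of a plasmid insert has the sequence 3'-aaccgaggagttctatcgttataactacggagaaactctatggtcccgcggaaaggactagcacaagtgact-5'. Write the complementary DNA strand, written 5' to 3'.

5'-TTGGCTCCTCAAGATAGCAATATTGATGCCTCTTTGAGATACCAGGGCGCCTTTCCTGATCGTGTTCACTGA-3'

The strand is given 3'→5', so its complement runs 5'→3' in the same left-to-right order: pair each base A↔T, G↔C.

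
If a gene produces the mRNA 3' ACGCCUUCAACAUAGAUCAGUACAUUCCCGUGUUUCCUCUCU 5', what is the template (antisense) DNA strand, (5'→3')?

5'-TGCGGAAGTTGTATCTAGTCATGTAAGGGCACAAAGGAGAGA-3'

Written 5'→3' the mRNA is UCUCUCCUUUGUGCCCUUACAUGACUAGAUACAACUUCCGCA, so the coding DNA strand is TCTCTCCTTTGTGCCCTTACATGACTAGATACAACTTCCGCA. The template is its reverse complement.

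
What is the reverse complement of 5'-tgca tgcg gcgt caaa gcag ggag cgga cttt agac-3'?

Complement each base (A↔T, G↔C): ACGTACGCCGCAGTTTCGTCCCTCGCCTGAAATCTG. Then reverse.

5'-GTCTAAAGTCCGCTCCCTGCTTTGACGCCGCATGCA-3'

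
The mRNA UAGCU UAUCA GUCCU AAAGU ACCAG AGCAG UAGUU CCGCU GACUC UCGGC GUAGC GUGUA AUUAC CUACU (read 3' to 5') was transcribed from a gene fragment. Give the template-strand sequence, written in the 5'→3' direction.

Written 5'→3' the mRNA is UCAUCCAUUAAUGUGCGAUGCGGCUCUCAGUCGCCUUGAUGACGAGACCAUGAAAUCCUGACUAUUCGAU, so the coding DNA strand is TCATCCATTAATGTGCGATGCGGCTCTCAGTCGCCTTGATGACGAGACCATGAAATCCTGACTATTCGAT. The template is its reverse complement.

5'-ATCGAATAGTCAGGATTTCATGGTCTCGTCATCAAGGCGACTGAGAGCCGCATCGCACATTAATGGATGA-3'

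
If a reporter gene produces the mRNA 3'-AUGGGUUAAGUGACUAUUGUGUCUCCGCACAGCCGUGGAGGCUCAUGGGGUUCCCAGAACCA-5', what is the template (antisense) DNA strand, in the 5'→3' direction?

5'-TACCCAATTCACTGATAACACAGAGGCGTGTCGGCACCTCCGAGTACCCCAAGGGTCTTGGT-3'

Written 5'→3' the mRNA is ACCAAGACCCUUGGGGUACUCGGAGGUGCCGACACGCCUCUGUGUUAUCAGUGAAUUGGGUA, so the coding DNA strand is ACCAAGACCCTTGGGGTACTCGGAGGTGCCGACACGCCTCTGTGTTATCAGTGAATTGGGTA. The template is its reverse complement.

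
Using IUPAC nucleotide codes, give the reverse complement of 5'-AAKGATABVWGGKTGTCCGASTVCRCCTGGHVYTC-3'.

Standard pairs A↔T, G↔C; ambiguity codes pair R↔Y, K↔M, W↔W, S↔S, B↔V, H↔D. Complement (TTMCTATVBWCCMACAGGCTSABGYGGACCDBRAG), then reverse for 5'→3'.

5'-GARBDCCAGGYGBASTCGGACAMCCWBVTATCMTT-3'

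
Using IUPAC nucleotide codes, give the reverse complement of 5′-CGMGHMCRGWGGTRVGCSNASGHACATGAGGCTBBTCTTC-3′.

5′-GAAGAVVAGCCTCATGTDCSTNSGCBYACCWCYGKDCKCG-3′

Standard pairs A↔T, G↔C; ambiguity codes pair R↔Y, M↔K, W↔W, S↔S, B↔V, H↔D, N↔N. Complement (GCKCDKGYCWCCAYBCGSNTSCDTGTACTCCGAVVAGAAG), then reverse for 5'→3'.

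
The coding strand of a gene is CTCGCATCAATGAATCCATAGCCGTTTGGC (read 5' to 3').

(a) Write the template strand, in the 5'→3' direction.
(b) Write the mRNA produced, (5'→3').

(a) The template strand is the reverse complement of the coding strand: complement GAGCGTAGTTACTTAGGTATCGGCAAACCG, then reverse.
(b) mRNA matches the coding strand with T→U.

(a) 5′-GCCAAACGGCTATGGATTCATTGATGCGAG-3′
(b) 5′-CUCGCAUCAAUGAAUCCAUAGCCGUUUGGC-3′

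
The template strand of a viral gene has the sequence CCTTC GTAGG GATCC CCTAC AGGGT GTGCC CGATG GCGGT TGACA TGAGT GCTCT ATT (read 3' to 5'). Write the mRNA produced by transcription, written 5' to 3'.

5'-GGAAGCAUCCCUAGGGGAUGUCCCACACGGGCUACCGCCAACUGUACUCACGAGAUAA-3'

Reading the template 3'→5' as shown, RNA polymerase pairs each base (A→U, T→A, G↔C) to build mRNA 5'→3' directly.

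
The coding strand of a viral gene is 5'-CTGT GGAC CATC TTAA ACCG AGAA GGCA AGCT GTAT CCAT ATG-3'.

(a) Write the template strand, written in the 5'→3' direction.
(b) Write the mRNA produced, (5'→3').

(a) 5′-CATATGGATACAGCTTGCCTTCTCGGTTTAAGATGGTCCACAG-3′
(b) 5'-CUGUGGACCAUCUUAAACCGAGAAGGCAAGCUGUAUCCAUAUG-3'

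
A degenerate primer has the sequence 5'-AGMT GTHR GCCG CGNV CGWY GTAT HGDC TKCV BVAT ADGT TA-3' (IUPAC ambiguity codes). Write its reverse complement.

Standard pairs A↔T, G↔C; ambiguity codes pair R↔Y, M↔K, W↔W, B↔V, D↔H, N↔N. Complement (TCKACADYCGGCGCNBGCWRCATADCHGAMGBVBTATHCAAT), then reverse for 5'→3'.

5'-TAACHTATBVBGMAGHCDATACRWCGBNCGCGGCYDACAKCT-3'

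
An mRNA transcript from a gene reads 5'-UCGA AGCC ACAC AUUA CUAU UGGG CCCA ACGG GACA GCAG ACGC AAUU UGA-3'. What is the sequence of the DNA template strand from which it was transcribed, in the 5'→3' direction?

Replace U with T to get the coding DNA strand: TCGAAGCCACACATTACTATTGGGCCCAACGGGACAGCAGACGCAATTTGA. The template strand is its reverse complement (complement AGCTTCGGTGTGTAATGATAACCCGGGTTGCCCTGTCGTCTGCGTTAAACT, then reverse).

5'-TCAAATTGCGTCTGCTGTCCCGTTGGGCCCAATAGTAATGTGTGGCTTCGA-3'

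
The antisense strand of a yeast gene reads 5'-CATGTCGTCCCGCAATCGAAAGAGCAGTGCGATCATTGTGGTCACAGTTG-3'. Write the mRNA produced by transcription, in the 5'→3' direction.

The mRNA has the sequence of the coding strand (reverse complement of the template) with T→U. Reverse complement of CATGTCGTCCCGCAATCGAAAGAGCAGTGCGATCATTGTGGTCACAGTTG is CAACTGTGACCACAATGATCGCACTGCTCTTTCGATTGCGGGACGACATG; then T→U.

5'-CAACUGUGACCACAAUGAUCGCACUGCUCUUUCGAUUGCGGGACGACAUG-3'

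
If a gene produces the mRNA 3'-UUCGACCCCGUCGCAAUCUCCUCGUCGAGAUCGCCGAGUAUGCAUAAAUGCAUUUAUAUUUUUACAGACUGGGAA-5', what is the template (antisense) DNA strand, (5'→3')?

Written 5'→3' the mRNA is AAGGGUCAGACAUUUUUAUAUUUACGUAAAUACGUAUGAGCCGCUAGAGCUGCUCCUCUAACGCUGCCCCAGCUU, so the coding DNA strand is AAGGGTCAGACATTTTTATATTTACGTAAATACGTATGAGCCGCTAGAGCTGCTCCTCTAACGCTGCCCCAGCTT. The template is its reverse complement.

5'-AAGCTGGGGCAGCGTTAGAGGAGCAGCTCTAGCGGCTCATACGTATTTACGTAAATATAAAAATGTCTGACCCTT-3'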